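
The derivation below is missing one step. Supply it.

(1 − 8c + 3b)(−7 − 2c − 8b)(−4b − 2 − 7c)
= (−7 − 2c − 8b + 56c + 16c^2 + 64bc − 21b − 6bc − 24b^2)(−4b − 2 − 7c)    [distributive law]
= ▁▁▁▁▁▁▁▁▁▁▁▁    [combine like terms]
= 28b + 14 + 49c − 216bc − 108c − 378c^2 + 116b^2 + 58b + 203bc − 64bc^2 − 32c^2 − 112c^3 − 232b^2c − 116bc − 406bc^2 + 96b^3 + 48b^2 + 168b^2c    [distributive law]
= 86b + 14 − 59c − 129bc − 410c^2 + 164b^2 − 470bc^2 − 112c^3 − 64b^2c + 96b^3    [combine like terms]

After combine like terms, the bracketed line is:

(−7 + 54c − 29b + 16c^2 + 58bc − 24b^2)(−4b − 2 − 7c)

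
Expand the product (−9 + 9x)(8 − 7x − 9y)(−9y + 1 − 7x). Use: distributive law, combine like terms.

729y − 72 + 639x − 1863xy − 1008x² − 729y² + 1134x²y + 441x³ + 729xy²

(−9 + 9x)(8 − 7x − 9y)(−9y + 1 − 7x)
= (−72 + 63x + 81y + 72x − 63x² − 81xy)(−9y + 1 − 7x)    [distributive law]
= (−72 + 135x + 81y − 63x² − 81xy)(−9y + 1 − 7x)    [combine like terms]
= 648y − 72 + 504x − 1215xy + 135x − 945x² − 729y² + 81y − 567xy + 567x²y − 63x² + 441x³ + 729xy² − 81xy + 567x²y    [distributive law]
= 729y − 72 + 639x − 1863xy − 1008x² − 729y² + 1134x²y + 441x³ + 729xy²    [combine like terms]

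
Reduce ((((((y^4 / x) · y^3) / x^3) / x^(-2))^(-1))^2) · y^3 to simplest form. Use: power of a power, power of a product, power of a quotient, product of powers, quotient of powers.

x^4y^(-11)

((((((y^4 / x) · y^3) / x^3) / x^(-2))^(-1))^2) · y^3
= (((((y^4 / x) · y^3) / x^3) / x^(-2))^(-2)) · y^3    [power of a power]
= (((((y^4 / x) · y^3) / x^3)^(-2)) / ((x^(-2))^(-2))) · y^3    [power of a quotient]
= (((((y^4 / x) · y^3)^(-2)) / ((x^3)^(-2))) / ((x^(-2))^(-2))) · y^3    [power of a quotient]
= (((((y^4 / x)^(-2)) · ((y^3)^(-2))) / ((x^3)^(-2))) / ((x^(-2))^(-2))) · y^3    [power of a product]
= ((((((y^4)^(-2)) / (x^(-2))) · ((y^3)^(-2))) / ((x^3)^(-2))) / ((x^(-2))^(-2))) · y^3    [power of a quotient]
= ((((y^(-8) / (x^(-2))) · ((y^3)^(-2))) / ((x^3)^(-2))) / ((x^(-2))^(-2))) · y^3    [power of a power]
= ((((y^(-8) / x^(-2)) · y^(-6)) / ((x^3)^(-2))) / ((x^(-2))^(-2))) · y^3    [power of a power]
= ((((y^(-8) / x^(-2)) · y^(-6)) / x^(-6)) / ((x^(-2))^(-2))) · y^3    [power of a power]
= ((((y^(-8) / x^(-2)) · y^(-6)) / x^(-6)) / x^4) · y^3    [power of a power]
= x^4y^(-11)    [quotient of powers; product of powers]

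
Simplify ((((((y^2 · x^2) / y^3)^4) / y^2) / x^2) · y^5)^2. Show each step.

((((((y^2 · x^2) / y^3)^4) / y^2) / x^2) · y^5)^2
= ((((((y^2 · x^2) / y^3)^4) / y^2) / x^2)^2) · ((y^5)^2)    [power of a product]
= ((((((y^2 · x^2) / y^3)^4) / y^2)^2) / ((x^2)^2)) · ((y^5)^2)    [power of a quotient]
= ((((((y^2 · x^2) / y^3)^4)^2) / ((y^2)^2)) / ((x^2)^2)) · ((y^5)^2)    [power of a quotient]
= (((((y^2 · x^2) / y^3)^8) / ((y^2)^2)) / ((x^2)^2)) · ((y^5)^2)    [power of a power]
= (((((y^2 · x^2)^8) / ((y^3)^8)) / ((y^2)^2)) / ((x^2)^2)) · ((y^5)^2)    [power of a quotient]
= ((((((y^2)^8) · ((x^2)^8)) / ((y^3)^8)) / ((y^2)^2)) / ((x^2)^2)) · ((y^5)^2)    [power of a product]
= ((((y^16 · ((x^2)^8)) / ((y^3)^8)) / ((y^2)^2)) / ((x^2)^2)) · ((y^5)^2)    [power of a power]
= ((((y^16 · x^16) / ((y^3)^8)) / ((y^2)^2)) / ((x^2)^2)) · ((y^5)^2)    [power of a power]
= ((((y^16 · x^16) / y^24) / ((y^2)^2)) / ((x^2)^2)) · ((y^5)^2)    [power of a power]
= ((((y^16 · x^16) / y^24) / y^4) / ((x^2)^2)) · ((y^5)^2)    [power of a power]
= ((((y^16 · x^16) / y^24) / y^4) / x^4) · ((y^5)^2)    [power of a power]
= ((((y^16 · x^16) / y^24) / y^4) / x^4) · y^10    [power of a power]
= x^12·y^(-2)    [quotient of powers; product of powers]

x^12·y^(-2)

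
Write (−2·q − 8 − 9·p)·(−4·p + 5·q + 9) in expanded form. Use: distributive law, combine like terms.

(−2·q − 8 − 9·p)·(−4·p + 5·q + 9)
= 8·p·q − 10·q^2 − 18·q + 32·p − 40·q − 72 + 36·p^2 − 45·p·q − 81·p    [distributive law]
= −37·p·q − 10·q^2 − 58·q − 49·p − 72 + 36·p^2    [combine like terms]

−37·p·q − 10·q^2 − 58·q − 49·p − 72 + 36·p^2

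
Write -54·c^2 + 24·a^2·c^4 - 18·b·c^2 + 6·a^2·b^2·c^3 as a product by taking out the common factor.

-54·c^2 + 24·a^2·c^4 - 18·b·c^2 + 6·a^2·b^2·c^3
= 6(-9·c^2 + 4·a^2·c^4 - 3·b·c^2 + a^2·b^2·c^3)    [factor out 6]
= 6·c^2(-9 + 4·a^2·c^2 - 3·b + a^2·b^2·c)    [factor out c^2]

6·c^2(-9 + 4·a^2·c^2 - 3·b + a^2·b^2·c)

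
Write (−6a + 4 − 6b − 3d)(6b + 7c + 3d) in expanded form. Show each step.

−36ab − 42ac − 18ad + 24b + 28c + 12d − 36b² − 42bc − 36bd − 21cd − 9d²

(−6a + 4 − 6b − 3d)(6b + 7c + 3d)
= −36ab − 42ac − 18ad + 24b + 28c + 12d − 36b² − 42bc − 18bd − 18bd − 21cd − 9d²    [distributive law]
= −36ab − 42ac − 18ad + 24b + 28c + 12d − 36b² − 42bc − 36bd − 21cd − 9d²    [combine like terms]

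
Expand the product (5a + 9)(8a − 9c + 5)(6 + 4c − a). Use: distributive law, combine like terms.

(5a + 9)(8a − 9c + 5)(6 + 4c − a)
= (40a² − 45ac + 25a + 72a − 81c + 45)(6 + 4c − a)    [distributive law]
= (40a² − 45ac + 97a − 81c + 45)(6 + 4c − a)    [combine like terms]
= 240a² + 160a²c − 40a³ − 270ac − 180ac² + 45a²c + 582a + 388ac − 97a² − 486c − 324c² + 81ac + 270 + 180c − 45a    [distributive law]
= 143a² + 205a²c − 40a³ + 199ac − 180ac² + 537a − 306c − 324c² + 270    [combine like terms]

143a² + 205a²c − 40a³ + 199ac − 180ac² + 537a − 306c − 324c² + 270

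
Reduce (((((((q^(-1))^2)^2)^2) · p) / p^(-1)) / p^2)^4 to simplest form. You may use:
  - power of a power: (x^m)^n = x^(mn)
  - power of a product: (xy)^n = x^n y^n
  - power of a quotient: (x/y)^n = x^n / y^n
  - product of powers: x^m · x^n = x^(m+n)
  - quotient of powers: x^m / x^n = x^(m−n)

q^(-32)

(((((((q^(-1))^2)^2)^2) · p) / p^(-1)) / p^2)^4
= (((((((q^(-1))^2)^2)^2) · p) / p^(-1))^4) / ((p^2)^4)    [power of a quotient]
= (((((((q^(-1))^2)^2)^2) · p)^4) / ((p^(-1))^4)) / ((p^2)^4)    [power of a quotient]
= (((((((q^(-1))^2)^2)^2)^4) · (p^4)) / ((p^(-1))^4)) / ((p^2)^4)    [power of a product]
= ((((((q^(-1))^2)^2)^8) · (p^4)) / ((p^(-1))^4)) / ((p^2)^4)    [power of a power]
= (((((q^(-1))^2)^16) · (p^4)) / ((p^(-1))^4)) / ((p^2)^4)    [power of a power]
= ((((q^(-1))^32) · (p^4)) / ((p^(-1))^4)) / ((p^2)^4)    [power of a power]
= ((q^(-32) · (p^4)) / ((p^(-1))^4)) / ((p^2)^4)    [power of a power]
= ((q^(-32) · p^4) / p^(-4)) / ((p^2)^4)    [power of a power]
= ((q^(-32) · p^4) / p^(-4)) / p^8    [power of a power]
= q^(-32)    [quotient of powers; product of powers]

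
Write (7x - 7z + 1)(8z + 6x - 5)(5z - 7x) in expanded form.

(7x - 7z + 1)(8z + 6x - 5)(5z - 7x)
= (56xz + 42x^2 - 35x - 56z^2 - 42xz + 35z + 8z + 6x - 5)(5z - 7x)    [distributive law]
= (14xz + 42x^2 - 29x - 56z^2 + 43z - 5)(5z - 7x)    [combine like terms]
= 70xz^2 - 98x^2z + 210x^2z - 294x^3 - 145xz + 203x^2 - 280z^3 + 392xz^2 + 215z^2 - 301xz - 25z + 35x    [distributive law]
= 462xz^2 + 112x^2z - 294x^3 - 446xz + 203x^2 - 280z^3 + 215z^2 - 25z + 35x    [combine like terms]

462xz^2 + 112x^2z - 294x^3 - 446xz + 203x^2 - 280z^3 + 215z^2 - 25z + 35x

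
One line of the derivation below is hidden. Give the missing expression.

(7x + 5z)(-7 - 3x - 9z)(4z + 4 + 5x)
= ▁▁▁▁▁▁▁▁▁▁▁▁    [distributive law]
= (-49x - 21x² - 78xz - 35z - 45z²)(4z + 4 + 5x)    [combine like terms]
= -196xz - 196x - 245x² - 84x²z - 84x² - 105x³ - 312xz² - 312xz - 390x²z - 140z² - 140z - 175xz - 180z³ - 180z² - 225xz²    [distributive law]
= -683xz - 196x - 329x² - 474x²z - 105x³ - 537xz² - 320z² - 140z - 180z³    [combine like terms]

After distributive law, the bracketed line is:

(-49x - 21x² - 63xz - 35z - 15xz - 45z²)(4z + 4 + 5x)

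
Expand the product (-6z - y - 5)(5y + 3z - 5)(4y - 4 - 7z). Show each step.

-97y²z + 332yz + 159yz² - 33z² + 126z³ - 235z - 20y³ - 60y² + 180y - 100

(-6z - y - 5)(5y + 3z - 5)(4y - 4 - 7z)
= (-30yz - 18z² + 30z - 5y² - 3yz + 5y - 25y - 15z + 25)(4y - 4 - 7z)    [distributive law]
= (-33yz - 18z² + 15z - 5y² - 20y + 25)(4y - 4 - 7z)    [combine like terms]
= -132y²z + 132yz + 231yz² - 72yz² + 72z² + 126z³ + 60yz - 60z - 105z² - 20y³ + 20y² + 35y²z - 80y² + 80y + 140yz + 100y - 100 - 175z    [distributive law]
= -97y²z + 332yz + 159yz² - 33z² + 126z³ - 235z - 20y³ - 60y² + 180y - 100    [combine like terms]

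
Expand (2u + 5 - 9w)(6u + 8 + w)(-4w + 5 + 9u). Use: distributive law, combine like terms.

-516u²w + 474u² + 108u³ - 1047uw + 590u + 127uw² - 495w + 200 + 223w² + 36w³

(2u + 5 - 9w)(6u + 8 + w)(-4w + 5 + 9u)
= (12u² + 16u + 2uw + 30u + 40 + 5w - 54uw - 72w - 9w²)(-4w + 5 + 9u)    [distributive law]
= (12u² + 46u - 52uw + 40 - 67w - 9w²)(-4w + 5 + 9u)    [combine like terms]
= -48u²w + 60u² + 108u³ - 184uw + 230u + 414u² + 208uw² - 260uw - 468u²w - 160w + 200 + 360u + 268w² - 335w - 603uw + 36w³ - 45w² - 81uw²    [distributive law]
= -516u²w + 474u² + 108u³ - 1047uw + 590u + 127uw² - 495w + 200 + 223w² + 36w³    [combine like terms]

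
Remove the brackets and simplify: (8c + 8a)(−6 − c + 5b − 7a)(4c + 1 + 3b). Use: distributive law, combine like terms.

(8c + 8a)(−6 − c + 5b − 7a)(4c + 1 + 3b)
= (−48c − 8c^2 + 40bc − 56ac − 48a − 8ac + 40ab − 56a^2)(4c + 1 + 3b)    [distributive law]
= (−48c − 8c^2 + 40bc − 64ac − 48a + 40ab − 56a^2)(4c + 1 + 3b)    [combine like terms]
= −192c^2 − 48c − 144bc − 32c^3 − 8c^2 − 24bc^2 + 160bc^2 + 40bc + 120b^2c − 256ac^2 − 64ac − 192abc − 192ac − 48a − 144ab + 160abc + 40ab + 120ab^2 − 224a^2c − 56a^2 − 168a^2b    [distributive law]
= −200c^2 − 48c − 104bc − 32c^3 + 136bc^2 + 120b^2c − 256ac^2 − 256ac − 32abc − 48a − 104ab + 120ab^2 − 224a^2c − 56a^2 − 168a^2b    [combine like terms]

−200c^2 − 48c − 104bc − 32c^3 + 136bc^2 + 120b^2c − 256ac^2 − 256ac − 32abc − 48a − 104ab + 120ab^2 − 224a^2c − 56a^2 − 168a^2b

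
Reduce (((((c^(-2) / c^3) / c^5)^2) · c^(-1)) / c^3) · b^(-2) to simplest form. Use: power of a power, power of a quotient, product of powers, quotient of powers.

(((((c^(-2) / c^3) / c^5)^2) · c^(-1)) / c^3) · b^(-2)
= (((((c^(-2) / c^3)^2) / ((c^5)^2)) · c^(-1)) / c^3) · b^(-2)    [power of a quotient]
= ((((((c^(-2))^2) / ((c^3)^2)) / ((c^5)^2)) · c^(-1)) / c^3) · b^(-2)    [power of a quotient]
= ((((c^(-4) / ((c^3)^2)) / ((c^5)^2)) · c^(-1)) / c^3) · b^(-2)    [power of a power]
= ((((c^(-4) / c^6) / ((c^5)^2)) · c^(-1)) / c^3) · b^(-2)    [power of a power]
= (((c^(-10) / ((c^5)^2)) · c^(-1)) / c^3) · b^(-2)    [quotient of powers]
= (((c^(-10) / c^10) · c^(-1)) / c^3) · b^(-2)    [power of a power]
= ((c^(-20) · c^(-1)) / c^3) · b^(-2)    [quotient of powers]
= (c^(-21) / c^3) · b^(-2)    [product of powers]
= c^(-24) · b^(-2)    [quotient of powers]
= b^(-2)·c^(-24)    [rearrange]

b^(-2)·c^(-24)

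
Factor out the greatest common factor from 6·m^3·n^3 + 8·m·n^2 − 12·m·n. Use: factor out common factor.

2·m·n(3·m^2·n^2 + 4·n − 6)

6·m^3·n^3 + 8·m·n^2 − 12·m·n
= 2(3·m^3·n^3 + 4·m·n^2 − 6·m·n)    [factor out 2]
= 2·m·n(3·m^2·n^2 + 4·n − 6)    [factor out m·n]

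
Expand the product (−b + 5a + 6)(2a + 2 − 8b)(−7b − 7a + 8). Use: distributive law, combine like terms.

(−b + 5a + 6)(2a + 2 − 8b)(−7b − 7a + 8)
= (−2ab − 2b + 8b^2 + 10a^2 + 10a − 40ab + 12a + 12 − 48b)(−7b − 7a + 8)    [distributive law]
= (−42ab − 50b + 8b^2 + 10a^2 + 22a + 12)(−7b − 7a + 8)    [combine like terms]
= 294ab^2 + 294a^2b − 336ab + 350b^2 + 350ab − 400b − 56b^3 − 56ab^2 + 64b^2 − 70a^2b − 70a^3 + 80a^2 − 154ab − 154a^2 + 176a − 84b − 84a + 96    [distributive law]
= 238ab^2 + 224a^2b − 140ab + 414b^2 − 484b − 56b^3 − 70a^3 − 74a^2 + 92a + 96    [combine like terms]

238ab^2 + 224a^2b − 140ab + 414b^2 − 484b − 56b^3 − 70a^3 − 74a^2 + 92a + 96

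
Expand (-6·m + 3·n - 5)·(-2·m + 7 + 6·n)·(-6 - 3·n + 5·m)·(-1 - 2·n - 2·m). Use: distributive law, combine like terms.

(-6·m + 3·n - 5)·(-2·m + 7 + 6·n)·(-6 - 3·n + 5·m)·(-1 - 2·n - 2·m)
= (12·m^2 - 42·m - 36·m·n - 6·m·n + 21·n + 18·n^2 + 10·m - 35 - 30·n)·(-6 - 3·n + 5·m)·(-1 - 2·n - 2·m)    [distributive law]
= (12·m^2 - 32·m - 42·m·n - 9·n + 18·n^2 - 35)·(-6 - 3·n + 5·m)·(-1 - 2·n - 2·m)    [combine like terms]
= (-72·m^2 - 36·m^2·n + 60·m^3 + 192·m + 96·m·n - 160·m^2 + 252·m·n + 126·m·n^2 - 210·m^2·n + 54·n + 27·n^2 - 45·m·n - 108·n^2 - 54·n^3 + 90·m·n^2 + 210 + 105·n - 175·m)·(-1 - 2·n - 2·m)    [distributive law]
= (-232·m^2 - 246·m^2·n + 60·m^3 + 17·m + 303·m·n + 216·m·n^2 + 159·n - 81·n^2 - 54·n^3 + 210)·(-1 - 2·n - 2·m)    [combine like terms]
= 232·m^2 + 464·m^2·n + 464·m^3 + 246·m^2·n + 492·m^2·n^2 + 492·m^3·n - 60·m^3 - 120·m^3·n - 120·m^4 - 17·m - 34·m·n - 34·m^2 - 303·m·n - 606·m·n^2 - 606·m^2·n - 216·m·n^2 - 432·m·n^3 - 432·m^2·n^2 - 159·n - 318·n^2 - 318·m·n + 81·n^2 + 162·n^3 + 162·m·n^2 + 54·n^3 + 108·n^4 + 108·m·n^3 - 210 - 420·n - 420·m    [distributive law]
= 198·m^2 + 104·m^2·n + 404·m^3 + 60·m^2·n^2 + 372·m^3·n - 120·m^4 - 437·m - 655·m·n - 660·m·n^2 - 324·m·n^3 - 579·n - 237·n^2 + 216·n^3 + 108·n^4 - 210    [combine like terms]

198·m^2 + 104·m^2·n + 404·m^3 + 60·m^2·n^2 + 372·m^3·n - 120·m^4 - 437·m - 655·m·n - 660·m·n^2 - 324·m·n^3 - 579·n - 237·n^2 + 216·n^3 + 108·n^4 - 210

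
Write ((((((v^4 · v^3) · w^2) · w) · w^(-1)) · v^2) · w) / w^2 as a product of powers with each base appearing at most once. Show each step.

((((((v^4 · v^3) · w^2) · w) · w^(-1)) · v^2) · w) / w^2
= (((((v^7 · w^2) · w) · w^(-1)) · v^2) · w) / w^2    [product of powers]
= v^9w    [quotient of powers; product of powers]

v^9w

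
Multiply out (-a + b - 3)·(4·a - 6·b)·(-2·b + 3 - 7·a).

(-a + b - 3)·(4·a - 6·b)·(-2·b + 3 - 7·a)
= (-4·a^2 + 6·a·b + 4·a·b - 6·b^2 - 12·a + 18·b)·(-2·b + 3 - 7·a)    [distributive law]
= (-4·a^2 + 10·a·b - 6·b^2 - 12·a + 18·b)·(-2·b + 3 - 7·a)    [combine like terms]
= 8·a^2·b - 12·a^2 + 28·a^3 - 20·a·b^2 + 30·a·b - 70·a^2·b + 12·b^3 - 18·b^2 + 42·a·b^2 + 24·a·b - 36·a + 84·a^2 - 36·b^2 + 54·b - 126·a·b    [distributive law]
= -62·a^2·b + 72·a^2 + 28·a^3 + 22·a·b^2 - 72·a·b + 12·b^3 - 54·b^2 - 36·a + 54·b    [combine like terms]

-62·a^2·b + 72·a^2 + 28·a^3 + 22·a·b^2 - 72·a·b + 12·b^3 - 54·b^2 - 36·a + 54·b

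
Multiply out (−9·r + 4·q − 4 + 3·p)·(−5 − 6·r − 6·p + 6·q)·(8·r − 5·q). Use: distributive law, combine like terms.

(−9·r + 4·q − 4 + 3·p)·(−5 − 6·r − 6·p + 6·q)·(8·r − 5·q)
= (45·r + 54·r^2 + 54·p·r − 54·q·r − 20·q − 24·q·r − 24·p·q + 24·q^2 + 20 + 24·r + 24·p − 24·q − 15·p − 18·p·r − 18·p^2 + 18·p·q)·(8·r − 5·q)    [distributive law]
= (69·r + 54·r^2 + 36·p·r − 78·q·r − 44·q − 6·p·q + 24·q^2 + 20 + 9·p − 18·p^2)·(8·r − 5·q)    [combine like terms]
= 552·r^2 − 345·q·r + 432·r^3 − 270·q·r^2 + 288·p·r^2 − 180·p·q·r − 624·q·r^2 + 390·q^2·r − 352·q·r + 220·q^2 − 48·p·q·r + 30·p·q^2 + 192·q^2·r − 120·q^3 + 160·r − 100·q + 72·p·r − 45·p·q − 144·p^2·r + 90·p^2·q    [distributive law]
= 552·r^2 − 697·q·r + 432·r^3 − 894·q·r^2 + 288·p·r^2 − 228·p·q·r + 582·q^2·r + 220·q^2 + 30·p·q^2 − 120·q^3 + 160·r − 100·q + 72·p·r − 45·p·q − 144·p^2·r + 90·p^2·q    [combine like terms]

552·r^2 − 697·q·r + 432·r^3 − 894·q·r^2 + 288·p·r^2 − 228·p·q·r + 582·q^2·r + 220·q^2 + 30·p·q^2 − 120·q^3 + 160·r − 100·q + 72·p·r − 45·p·q − 144·p^2·r + 90·p^2·q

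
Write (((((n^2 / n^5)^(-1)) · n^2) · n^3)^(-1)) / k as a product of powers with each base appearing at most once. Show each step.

(((((n^2 / n^5)^(-1)) · n^2) · n^3)^(-1)) / k
= (((((n^2 / n^5)^(-1)) · n^2)^(-1)) · ((n^3)^(-1))) / k    [power of a product]
= (((((n^2 / n^5)^(-1))^(-1)) · ((n^2)^(-1))) · ((n^3)^(-1))) / k    [power of a product]
= ((((n^2 / n^5)^1) · ((n^2)^(-1))) · ((n^3)^(-1))) / k    [power of a power]
= (((((n^2)^1) / ((n^5)^1)) · ((n^2)^(-1))) · ((n^3)^(-1))) / k    [power of a quotient]
= (((n^2 / ((n^5)^1)) · ((n^2)^(-1))) · ((n^3)^(-1))) / k    [power of a power]
= (((n^2 / n^5) · ((n^2)^(-1))) · ((n^3)^(-1))) / k    [power of a power]
= ((n^(-3) · ((n^2)^(-1))) · ((n^3)^(-1))) / k    [quotient of powers]
= ((n^(-3) · n^(-2)) · ((n^3)^(-1))) / k    [power of a power]
= (n^(-5) · ((n^3)^(-1))) / k    [product of powers]
= (n^(-5) · n^(-3)) / k    [power of a power]
= n^(-8) / k    [product of powers]
= k^(-1)n^(-8)    [quotient of powers]

k^(-1)n^(-8)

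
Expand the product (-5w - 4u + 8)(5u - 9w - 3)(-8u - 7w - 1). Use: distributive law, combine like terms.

52u^2w - 437uw^2 + 81uw - 315w^3 + 354w^2 + 225w + 160u^3 - 396u^2 + 140u + 24

(-5w - 4u + 8)(5u - 9w - 3)(-8u - 7w - 1)
= (-25uw + 45w^2 + 15w - 20u^2 + 36uw + 12u + 40u - 72w - 24)(-8u - 7w - 1)    [distributive law]
= (11uw + 45w^2 - 57w - 20u^2 + 52u - 24)(-8u - 7w - 1)    [combine like terms]
= -88u^2w - 77uw^2 - 11uw - 360uw^2 - 315w^3 - 45w^2 + 456uw + 399w^2 + 57w + 160u^3 + 140u^2w + 20u^2 - 416u^2 - 364uw - 52u + 192u + 168w + 24    [distributive law]
= 52u^2w - 437uw^2 + 81uw - 315w^3 + 354w^2 + 225w + 160u^3 - 396u^2 + 140u + 24    [combine like terms]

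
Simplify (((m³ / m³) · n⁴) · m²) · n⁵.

m²n⁹

(((m³ / m³) · n⁴) · m²) · n⁵
= ((m⁰ · n⁴) · m²) · n⁵    [quotient of powers]
= m²n⁹    [product of powers]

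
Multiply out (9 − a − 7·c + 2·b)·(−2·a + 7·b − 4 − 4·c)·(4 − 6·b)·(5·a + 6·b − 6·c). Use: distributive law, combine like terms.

−280·a^2 + 1844·a·b + 176·a·c + 248·a^2·b − 1130·a·b^2 − 708·a·b·c + 2616·b^2 − 2808·b·c − 1644·b^3 + 564·b^2·c − 720·a − 864·b + 864·c + 192·c^2 + 1752·b·c^2 + 40·a^3 + 312·a^2·c − 60·a^3·b + 258·a^2·b^2 − 468·a^2·b·c − 24·a·b^3 + 666·a·b^2·c + 128·a·c^2 − 192·a·b·c^2 + 2556·b^3·c − 3060·b^2·c^2 − 672·c^3 + 1008·b·c^3 − 504·b^4

(9 − a − 7·c + 2·b)·(−2·a + 7·b − 4 − 4·c)·(4 − 6·b)·(5·a + 6·b − 6·c)
= (−18·a + 63·b − 36 − 36·c + 2·a^2 − 7·a·b + 4·a + 4·a·c + 14·a·c − 49·b·c + 28·c + 28·c^2 − 4·a·b + 14·b^2 − 8·b − 8·b·c)·(4 − 6·b)·(5·a + 6·b − 6·c)    [distributive law]
= (−14·a + 55·b − 36 − 8·c + 2·a^2 − 11·a·b + 18·a·c − 57·b·c + 28·c^2 + 14·b^2)·(4 − 6·b)·(5·a + 6·b − 6·c)    [combine like terms]
= (−56·a + 84·a·b + 220·b − 330·b^2 − 144 + 216·b − 32·c + 48·b·c + 8·a^2 − 12·a^2·b − 44·a·b + 66·a·b^2 + 72·a·c − 108·a·b·c − 228·b·c + 342·b^2·c + 112·c^2 − 168·b·c^2 + 56·b^2 − 84·b^3)·(5·a + 6·b − 6·c)    [distributive law]
= (−56·a + 40·a·b + 436·b − 274·b^2 − 144 − 32·c − 180·b·c + 8·a^2 − 12·a^2·b + 66·a·b^2 + 72·a·c − 108·a·b·c + 342·b^2·c + 112·c^2 − 168·b·c^2 − 84·b^3)·(5·a + 6·b − 6·c)    [combine like terms]
= −280·a^2 − 336·a·b + 336·a·c + 200·a^2·b + 240·a·b^2 − 240·a·b·c + 2180·a·b + 2616·b^2 − 2616·b·c − 1370·a·b^2 − 1644·b^3 + 1644·b^2·c − 720·a − 864·b + 864·c − 160·a·c − 192·b·c + 192·c^2 − 900·a·b·c − 1080·b^2·c + 1080·b·c^2 + 40·a^3 + 48·a^2·b − 48·a^2·c − 60·a^3·b − 72·a^2·b^2 + 72·a^2·b·c + 330·a^2·b^2 + 396·a·b^3 − 396·a·b^2·c + 360·a^2·c + 432·a·b·c − 432·a·c^2 − 540·a^2·b·c − 648·a·b^2·c + 648·a·b·c^2 + 1710·a·b^2·c + 2052·b^3·c − 2052·b^2·c^2 + 560·a·c^2 + 672·b·c^2 − 672·c^3 − 840·a·b·c^2 − 1008·b^2·c^2 + 1008·b·c^3 − 420·a·b^3 − 504·b^4 + 504·b^3·c    [distributive law]
= −280·a^2 + 1844·a·b + 176·a·c + 248·a^2·b − 1130·a·b^2 − 708·a·b·c + 2616·b^2 − 2808·b·c − 1644·b^3 + 564·b^2·c − 720·a − 864·b + 864·c + 192·c^2 + 1752·b·c^2 + 40·a^3 + 312·a^2·c − 60·a^3·b + 258·a^2·b^2 − 468·a^2·b·c − 24·a·b^3 + 666·a·b^2·c + 128·a·c^2 − 192·a·b·c^2 + 2556·b^3·c − 3060·b^2·c^2 − 672·c^3 + 1008·b·c^3 − 504·b^4    [combine like terms]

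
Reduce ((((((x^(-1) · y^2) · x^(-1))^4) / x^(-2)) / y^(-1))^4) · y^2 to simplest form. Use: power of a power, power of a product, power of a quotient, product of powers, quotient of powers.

x^(-24)y^38

((((((x^(-1) · y^2) · x^(-1))^4) / x^(-2)) / y^(-1))^4) · y^2
= ((((((x^(-1) · y^2) · x^(-1))^4) / x^(-2))^4) / ((y^(-1))^4)) · y^2    [power of a quotient]
= ((((((x^(-1) · y^2) · x^(-1))^4)^4) / ((x^(-2))^4)) / ((y^(-1))^4)) · y^2    [power of a quotient]
= (((((x^(-1) · y^2) · x^(-1))^16) / ((x^(-2))^4)) / ((y^(-1))^4)) · y^2    [power of a power]
= (((((x^(-1) · y^2)^16) · ((x^(-1))^16)) / ((x^(-2))^4)) / ((y^(-1))^4)) · y^2    [power of a product]
= ((((((x^(-1))^16) · ((y^2)^16)) · ((x^(-1))^16)) / ((x^(-2))^4)) / ((y^(-1))^4)) · y^2    [power of a product]
= ((((x^(-16) · ((y^2)^16)) · ((x^(-1))^16)) / ((x^(-2))^4)) / ((y^(-1))^4)) · y^2    [power of a power]
= ((((x^(-16) · y^32) · ((x^(-1))^16)) / ((x^(-2))^4)) / ((y^(-1))^4)) · y^2    [power of a power]
= ((((x^(-16) · y^32) · x^(-16)) / ((x^(-2))^4)) / ((y^(-1))^4)) · y^2    [power of a power]
= ((((x^(-16) · y^32) · x^(-16)) / x^(-8)) / ((y^(-1))^4)) · y^2    [power of a power]
= ((((x^(-16) · y^32) · x^(-16)) / x^(-8)) / y^(-4)) · y^2    [power of a power]
= x^(-24)y^38    [quotient of powers; product of powers]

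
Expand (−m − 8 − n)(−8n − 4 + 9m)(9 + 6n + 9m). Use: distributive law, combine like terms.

(−m − 8 − n)(−8n − 4 + 9m)(9 + 6n + 9m)
= (8mn + 4m − 9m² + 64n + 32 − 72m + 8n² + 4n − 9mn)(9 + 6n + 9m)    [distributive law]
= (−mn − 68m − 9m² + 68n + 32 + 8n²)(9 + 6n + 9m)    [combine like terms]
= −9mn − 6mn² − 9m²n − 612m − 408mn − 612m² − 81m² − 54m²n − 81m³ + 612n + 408n² + 612mn + 288 + 192n + 288m + 72n² + 48n³ + 72mn²    [distributive law]
= 195mn + 66mn² − 63m²n − 324m − 693m² − 81m³ + 804n + 480n² + 288 + 48n³    [combine like terms]

195mn + 66mn² − 63m²n − 324m − 693m² − 81m³ + 804n + 480n² + 288 + 48n³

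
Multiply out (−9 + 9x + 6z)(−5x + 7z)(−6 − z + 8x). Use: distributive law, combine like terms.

−270x − 747xz + 630x^2 + 378z − 189z^2 + 309x^2z − 360x^3 + 303xz^2 − 42z^3

(−9 + 9x + 6z)(−5x + 7z)(−6 − z + 8x)
= (45x − 63z − 45x^2 + 63xz − 30xz + 42z^2)(−6 − z + 8x)    [distributive law]
= (45x − 63z − 45x^2 + 33xz + 42z^2)(−6 − z + 8x)    [combine like terms]
= −270x − 45xz + 360x^2 + 378z + 63z^2 − 504xz + 270x^2 + 45x^2z − 360x^3 − 198xz − 33xz^2 + 264x^2z − 252z^2 − 42z^3 + 336xz^2    [distributive law]
= −270x − 747xz + 630x^2 + 378z − 189z^2 + 309x^2z − 360x^3 + 303xz^2 − 42z^3    [combine like terms]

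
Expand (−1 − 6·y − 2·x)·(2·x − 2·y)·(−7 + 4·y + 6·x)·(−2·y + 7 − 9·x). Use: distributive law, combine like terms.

(−1 − 6·y − 2·x)·(2·x − 2·y)·(−7 + 4·y + 6·x)·(−2·y + 7 − 9·x)
= (−2·x + 2·y − 12·x·y + 12·y² − 4·x² + 4·x·y)·(−7 + 4·y + 6·x)·(−2·y + 7 − 9·x)    [distributive law]
= (−2·x + 2·y − 8·x·y + 12·y² − 4·x²)·(−7 + 4·y + 6·x)·(−2·y + 7 − 9·x)    [combine like terms]
= (14·x − 8·x·y − 12·x² − 14·y + 8·y² + 12·x·y + 56·x·y − 32·x·y² − 48·x²·y − 84·y² + 48·y³ + 72·x·y² + 28·x² − 16·x²·y − 24·x³)·(−2·y + 7 − 9·x)    [distributive law]
= (14·x + 60·x·y + 16·x² − 14·y − 76·y² + 40·x·y² − 64·x²·y + 48·y³ − 24·x³)·(−2·y + 7 − 9·x)    [combine like terms]
= −28·x·y + 98·x − 126·x² − 120·x·y² + 420·x·y − 540·x²·y − 32·x²·y + 112·x² − 144·x³ + 28·y² − 98·y + 126·x·y + 152·y³ − 532·y² + 684·x·y² − 80·x·y³ + 280·x·y² − 360·x²·y² + 128·x²·y² − 448·x²·y + 576·x³·y − 96·y⁴ + 336·y³ − 432·x·y³ + 48·x³·y − 168·x³ + 216·x⁴    [distributive law]
= 518·x·y + 98·x − 14·x² + 844·x·y² − 1020·x²·y − 312·x³ − 504·y² − 98·y + 488·y³ − 512·x·y³ − 232·x²·y² + 624·x³·y − 96·y⁴ + 216·x⁴    [combine like terms]

518·x·y + 98·x − 14·x² + 844·x·y² − 1020·x²·y − 312·x³ − 504·y² − 98·y + 488·y³ − 512·x·y³ − 232·x²·y² + 624·x³·y − 96·y⁴ + 216·x⁴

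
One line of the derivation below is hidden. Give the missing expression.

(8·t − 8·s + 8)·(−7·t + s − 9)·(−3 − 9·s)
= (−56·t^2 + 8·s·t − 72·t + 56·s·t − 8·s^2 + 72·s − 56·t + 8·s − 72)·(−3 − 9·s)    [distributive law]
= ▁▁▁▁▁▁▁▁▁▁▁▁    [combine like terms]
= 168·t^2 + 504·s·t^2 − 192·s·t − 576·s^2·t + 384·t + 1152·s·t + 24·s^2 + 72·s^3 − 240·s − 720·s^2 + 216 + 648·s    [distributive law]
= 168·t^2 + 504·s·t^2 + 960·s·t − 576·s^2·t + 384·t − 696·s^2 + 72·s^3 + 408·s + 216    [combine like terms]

After combine like terms, the bracketed line is:

(−56·t^2 + 64·s·t − 128·t − 8·s^2 + 80·s − 72)·(−3 − 9·s)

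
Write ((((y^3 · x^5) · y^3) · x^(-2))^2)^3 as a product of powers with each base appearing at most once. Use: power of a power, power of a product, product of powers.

x^18y^36

((((y^3 · x^5) · y^3) · x^(-2))^2)^3
= (((y^3 · x^5) · y^3) · x^(-2))^6    [power of a power]
= (((y^3 · x^5) · y^3)^6) · ((x^(-2))^6)    [power of a product]
= (((y^3 · x^5)^6) · ((y^3)^6)) · ((x^(-2))^6)    [power of a product]
= ((((y^3)^6) · ((x^5)^6)) · ((y^3)^6)) · ((x^(-2))^6)    [power of a product]
= ((y^18 · ((x^5)^6)) · ((y^3)^6)) · ((x^(-2))^6)    [power of a power]
= ((y^18 · x^30) · ((y^3)^6)) · ((x^(-2))^6)    [power of a power]
= ((y^18 · x^30) · y^18) · ((x^(-2))^6)    [power of a power]
= ((y^18 · x^30) · y^18) · x^(-12)    [power of a power]
= x^18y^36    [product of powers]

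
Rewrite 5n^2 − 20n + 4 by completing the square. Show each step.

5n^2 − 20n + 4
= 5(n^2 − 4n) + 4    [factor out 5 from the n-terms]
= 5(n^2 − 4n + 4 − 4) + 4    [add and subtract 4 inside the bracket]
= 5(n − 2)^2 − 20 + 4    [perfect-square identity]
= 5(n − 2)^2 − 16    [combine constants]

5(n − 2)^2 − 16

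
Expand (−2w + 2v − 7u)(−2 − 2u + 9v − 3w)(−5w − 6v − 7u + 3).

−2w^2 − 76vw − 23uw + 12w − 167uw^2 + 353uvw − 245u^2w + 84vw^2 + 54v^2w − 30w^3 + 78v^2 − 257uv − 12v + 276uv^2 + 385u^2v − 108v^3 − 56u^2 + 42u − 98u^3

(−2w + 2v − 7u)(−2 − 2u + 9v − 3w)(−5w − 6v − 7u + 3)
= (4w + 4uw − 18vw + 6w^2 − 4v − 4uv + 18v^2 − 6vw + 14u + 14u^2 − 63uv + 21uw)(−5w − 6v − 7u + 3)    [distributive law]
= (4w + 25uw − 24vw + 6w^2 − 4v − 67uv + 18v^2 + 14u + 14u^2)(−5w − 6v − 7u + 3)    [combine like terms]
= −20w^2 − 24vw − 28uw + 12w − 125uw^2 − 150uvw − 175u^2w + 75uw + 120vw^2 + 144v^2w + 168uvw − 72vw − 30w^3 − 36vw^2 − 42uw^2 + 18w^2 + 20vw + 24v^2 + 28uv − 12v + 335uvw + 402uv^2 + 469u^2v − 201uv − 90v^2w − 108v^3 − 126uv^2 + 54v^2 − 70uw − 84uv − 98u^2 + 42u − 70u^2w − 84u^2v − 98u^3 + 42u^2    [distributive law]
= −2w^2 − 76vw − 23uw + 12w − 167uw^2 + 353uvw − 245u^2w + 84vw^2 + 54v^2w − 30w^3 + 78v^2 − 257uv − 12v + 276uv^2 + 385u^2v − 108v^3 − 56u^2 + 42u − 98u^3    [combine like terms]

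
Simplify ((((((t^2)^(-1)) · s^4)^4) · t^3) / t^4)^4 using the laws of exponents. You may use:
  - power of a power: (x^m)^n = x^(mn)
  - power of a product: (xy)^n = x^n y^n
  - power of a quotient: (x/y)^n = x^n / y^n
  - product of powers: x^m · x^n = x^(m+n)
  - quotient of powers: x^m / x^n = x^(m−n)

((((((t^2)^(-1)) · s^4)^4) · t^3) / t^4)^4
= ((((((t^2)^(-1)) · s^4)^4) · t^3)^4) / ((t^4)^4)    [power of a quotient]
= ((((((t^2)^(-1)) · s^4)^4)^4) · ((t^3)^4)) / ((t^4)^4)    [power of a product]
= (((((t^2)^(-1)) · s^4)^16) · ((t^3)^4)) / ((t^4)^4)    [power of a power]
= (((((t^2)^(-1))^16) · ((s^4)^16)) · ((t^3)^4)) / ((t^4)^4)    [power of a product]
= ((((t^2)^(-16)) · ((s^4)^16)) · ((t^3)^4)) / ((t^4)^4)    [power of a power]
= (((t^(-32)) · ((s^4)^16)) · ((t^3)^4)) / ((t^4)^4)    [power of a power]
= ((t^(-32) · s^64) · ((t^3)^4)) / ((t^4)^4)    [power of a power]
= ((t^(-32) · s^64) · t^12) / ((t^4)^4)    [power of a power]
= ((t^(-32) · s^64) · t^12) / t^16    [power of a power]
= s^64t^(-36)    [quotient of powers; product of powers]

s^64t^(-36)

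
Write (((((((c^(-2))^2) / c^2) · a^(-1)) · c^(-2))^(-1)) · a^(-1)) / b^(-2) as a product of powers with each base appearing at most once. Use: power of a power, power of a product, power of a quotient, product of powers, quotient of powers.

(((((((c^(-2))^2) / c^2) · a^(-1)) · c^(-2))^(-1)) · a^(-1)) / b^(-2)
= (((((((c^(-2))^2) / c^2) · a^(-1))^(-1)) · ((c^(-2))^(-1))) · a^(-1)) / b^(-2)    [power of a product]
= (((((((c^(-2))^2) / c^2)^(-1)) · ((a^(-1))^(-1))) · ((c^(-2))^(-1))) · a^(-1)) / b^(-2)    [power of a product]
= (((((((c^(-2))^2)^(-1)) / ((c^2)^(-1))) · ((a^(-1))^(-1))) · ((c^(-2))^(-1))) · a^(-1)) / b^(-2)    [power of a quotient]
= ((((((c^(-2))^(-2)) / ((c^2)^(-1))) · ((a^(-1))^(-1))) · ((c^(-2))^(-1))) · a^(-1)) / b^(-2)    [power of a power]
= ((((c^4 / ((c^2)^(-1))) · ((a^(-1))^(-1))) · ((c^(-2))^(-1))) · a^(-1)) / b^(-2)    [power of a power]
= ((((c^4 / c^(-2)) · ((a^(-1))^(-1))) · ((c^(-2))^(-1))) · a^(-1)) / b^(-2)    [power of a power]
= (((c^6 · ((a^(-1))^(-1))) · ((c^(-2))^(-1))) · a^(-1)) / b^(-2)    [quotient of powers]
= (((c^6 · a) · ((c^(-2))^(-1))) · a^(-1)) / b^(-2)    [power of a power]
= (((c^6 · a) · c^2) · a^(-1)) / b^(-2)    [power of a power]
= b^2c^8    [quotient of powers; product of powers]

b^2c^8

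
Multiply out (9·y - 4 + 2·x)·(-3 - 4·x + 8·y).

-59·y - 20·x·y + 72·y^2 + 12 + 10·x - 8·x^2

(9·y - 4 + 2·x)·(-3 - 4·x + 8·y)
= -27·y - 36·x·y + 72·y^2 + 12 + 16·x - 32·y - 6·x - 8·x^2 + 16·x·y    [distributive law]
= -59·y - 20·x·y + 72·y^2 + 12 + 10·x - 8·x^2    [combine like terms]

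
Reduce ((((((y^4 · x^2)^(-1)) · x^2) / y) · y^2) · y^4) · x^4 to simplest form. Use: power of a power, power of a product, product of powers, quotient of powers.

x^4y

((((((y^4 · x^2)^(-1)) · x^2) / y) · y^2) · y^4) · x^4
= (((((((y^4)^(-1)) · ((x^2)^(-1))) · x^2) / y) · y^2) · y^4) · x^4    [power of a product]
= (((((y^(-4) · ((x^2)^(-1))) · x^2) / y) · y^2) · y^4) · x^4    [power of a power]
= (((((y^(-4) · x^(-2)) · x^2) / y) · y^2) · y^4) · x^4    [power of a power]
= x^4y    [quotient of powers; product of powers]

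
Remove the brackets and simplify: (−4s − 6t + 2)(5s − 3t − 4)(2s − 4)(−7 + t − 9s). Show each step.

−908s³ + 284s³t + 360s⁴ + 156s² − 588s²t − 360s²t² − 228st + 504st² + 552s + 36st³ + 432t² − 72t³ + 536t − 224

(−4s − 6t + 2)(5s − 3t − 4)(2s − 4)(−7 + t − 9s)
= (−20s² + 12st + 16s − 30st + 18t² + 24t + 10s − 6t − 8)(2s − 4)(−7 + t − 9s)    [distributive law]
= (−20s² − 18st + 26s + 18t² + 18t − 8)(2s − 4)(−7 + t − 9s)    [combine like terms]
= (−40s³ + 80s² − 36s²t + 72st + 52s² − 104s + 36st² − 72t² + 36st − 72t − 16s + 32)(−7 + t − 9s)    [distributive law]
= (−40s³ + 132s² − 36s²t + 108st − 120s + 36st² − 72t² − 72t + 32)(−7 + t − 9s)    [combine like terms]
= 280s³ − 40s³t + 360s⁴ − 924s² + 132s²t − 1188s³ + 252s²t − 36s²t² + 324s³t − 756st + 108st² − 972s²t + 840s − 120st + 1080s² − 252st² + 36st³ − 324s²t² + 504t² − 72t³ + 648st² + 504t − 72t² + 648st − 224 + 32t − 288s    [distributive law]
= −908s³ + 284s³t + 360s⁴ + 156s² − 588s²t − 360s²t² − 228st + 504st² + 552s + 36st³ + 432t² − 72t³ + 536t − 224    [combine like terms]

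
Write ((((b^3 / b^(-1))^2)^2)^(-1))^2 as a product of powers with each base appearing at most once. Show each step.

((((b^3 / b^(-1))^2)^2)^(-1))^2
= (((b^3 / b^(-1))^2)^2)^(-2)    [power of a power]
= ((b^3 / b^(-1))^2)^(-4)    [power of a power]
= (b^3 / b^(-1))^(-8)    [power of a power]
= ((b^3)^(-8)) / ((b^(-1))^(-8))    [power of a quotient]
= b^(-24) / ((b^(-1))^(-8))    [power of a power]
= b^(-24) / b^8    [power of a power]
= b^(-32)    [quotient of powers]

b^(-32)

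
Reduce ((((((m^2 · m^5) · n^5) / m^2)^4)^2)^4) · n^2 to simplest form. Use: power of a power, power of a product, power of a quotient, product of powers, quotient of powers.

m^160n^162

((((((m^2 · m^5) · n^5) / m^2)^4)^2)^4) · n^2
= (((((m^2 · m^5) · n^5) / m^2)^4)^8) · n^2    [power of a power]
= ((((m^2 · m^5) · n^5) / m^2)^32) · n^2    [power of a power]
= ((((m^2 · m^5) · n^5)^32) / ((m^2)^32)) · n^2    [power of a quotient]
= ((((m^2 · m^5)^32) · ((n^5)^32)) / ((m^2)^32)) · n^2    [power of a product]
= (((((m^2)^32) · ((m^5)^32)) · ((n^5)^32)) / ((m^2)^32)) · n^2    [power of a product]
= (((m^64 · ((m^5)^32)) · ((n^5)^32)) / ((m^2)^32)) · n^2    [power of a power]
= (((m^64 · m^160) · ((n^5)^32)) / ((m^2)^32)) · n^2    [power of a power]
= ((m^224 · ((n^5)^32)) / ((m^2)^32)) · n^2    [product of powers]
= ((m^224 · n^160) / ((m^2)^32)) · n^2    [power of a power]
= ((m^224 · n^160) / m^64) · n^2    [power of a power]
= m^160n^162    [quotient of powers; product of powers]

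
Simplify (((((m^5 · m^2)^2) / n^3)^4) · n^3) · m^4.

m^60·n^(-9)

(((((m^5 · m^2)^2) / n^3)^4) · n^3) · m^4
= (((((m^5 · m^2)^2)^4) / ((n^3)^4)) · n^3) · m^4    [power of a quotient]
= ((((m^5 · m^2)^8) / ((n^3)^4)) · n^3) · m^4    [power of a power]
= (((((m^5)^8) · ((m^2)^8)) / ((n^3)^4)) · n^3) · m^4    [power of a product]
= (((m^40 · ((m^2)^8)) / ((n^3)^4)) · n^3) · m^4    [power of a power]
= (((m^40 · m^16) / ((n^3)^4)) · n^3) · m^4    [power of a power]
= ((m^56 / ((n^3)^4)) · n^3) · m^4    [product of powers]
= ((m^56 / n^12) · n^3) · m^4    [power of a power]
= m^60·n^(-9)    [quotient of powers; product of powers]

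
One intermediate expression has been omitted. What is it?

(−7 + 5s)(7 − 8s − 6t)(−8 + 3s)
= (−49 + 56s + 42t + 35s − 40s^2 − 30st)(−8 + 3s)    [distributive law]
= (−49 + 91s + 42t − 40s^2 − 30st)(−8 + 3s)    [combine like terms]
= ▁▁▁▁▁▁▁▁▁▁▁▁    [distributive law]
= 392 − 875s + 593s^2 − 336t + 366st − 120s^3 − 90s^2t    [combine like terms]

Applying distributive law to the line above:

392 − 147s − 728s + 273s^2 − 336t + 126st + 320s^2 − 120s^3 + 240st − 90s^2t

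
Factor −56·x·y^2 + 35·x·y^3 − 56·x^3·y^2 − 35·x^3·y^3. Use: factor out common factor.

7·x·y^2(−8 + 5·y − 8·x^2 − 5·x^2·y)

−56·x·y^2 + 35·x·y^3 − 56·x^3·y^2 − 35·x^3·y^3
= 7(−8·x·y^2 + 5·x·y^3 − 8·x^3·y^2 − 5·x^3·y^3)    [factor out 7]
= 7·x·y^2(−8 + 5·y − 8·x^2 − 5·x^2·y)    [factor out x·y^2]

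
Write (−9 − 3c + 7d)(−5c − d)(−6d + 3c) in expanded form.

(−9 − 3c + 7d)(−5c − d)(−6d + 3c)
= (45c + 9d + 15c² + 3cd − 35cd − 7d²)(−6d + 3c)    [distributive law]
= (45c + 9d + 15c² − 32cd − 7d²)(−6d + 3c)    [combine like terms]
= −270cd + 135c² − 54d² + 27cd − 90c²d + 45c³ + 192cd² − 96c²d + 42d³ − 21cd²    [distributive law]
= −243cd + 135c² − 54d² − 186c²d + 45c³ + 171cd² + 42d³    [combine like terms]

−243cd + 135c² − 54d² − 186c²d + 45c³ + 171cd² + 42d³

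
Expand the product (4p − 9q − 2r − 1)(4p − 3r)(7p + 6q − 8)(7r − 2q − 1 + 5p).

(4p − 9q − 2r − 1)(4p − 3r)(7p + 6q − 8)(7r − 2q − 1 + 5p)
= (16p² − 12pr − 36pq + 27qr − 8pr + 6r² − 4p + 3r)(7p + 6q − 8)(7r − 2q − 1 + 5p)    [distributive law]
= (16p² − 20pr − 36pq + 27qr + 6r² − 4p + 3r)(7p + 6q − 8)(7r − 2q − 1 + 5p)    [combine like terms]
= (112p³ + 96p²q − 128p² − 140p²r − 120pqr + 160pr − 252p²q − 216pq² + 288pq + 189pqr + 162q²r − 216qr + 42pr² + 36qr² − 48r² − 28p² − 24pq + 32p + 21pr + 18qr − 24r)(7r − 2q − 1 + 5p)    [distributive law]
= (112p³ − 156p²q − 156p² − 140p²r + 69pqr + 181pr − 216pq² + 264pq + 162q²r − 198qr + 42pr² + 36qr² − 48r² + 32p − 24r)(7r − 2q − 1 + 5p)    [combine like terms]
= 784p³r − 224p³q − 112p³ + 560p⁴ − 1092p²qr + 312p²q² + 156p²q − 780p³q − 1092p²r + 312p²q + 156p² − 780p³ − 980p²r² + 280p²qr + 140p²r − 700p³r + 483pqr² − 138pq²r − 69pqr + 345p²qr + 1267pr² − 362pqr − 181pr + 905p²r − 1512pq²r + 432pq³ + 216pq² − 1080p²q² + 1848pqr − 528pq² − 264pq + 1320p²q + 1134q²r² − 324q³r − 162q²r + 810pq²r − 1386qr² + 396q²r + 198qr − 990pqr + 294pr³ − 84pqr² − 42pr² + 210p²r² + 252qr³ − 72q²r² − 36qr² + 180pqr² − 336r³ + 96qr² + 48r² − 240pr² + 224pr − 64pq − 32p + 160p² − 168r² + 48qr + 24r − 120pr    [distributive law]
= 84p³r − 1004p³q − 892p³ + 560p⁴ − 467p²qr − 768p²q² + 1788p²q − 47p²r + 316p² − 770p²r² + 579pqr² − 840pq²r + 427pqr + 985pr² − 77pr + 432pq³ − 312pq² − 328pq + 1062q²r² − 324q³r + 234q²r − 1326qr² + 246qr + 294pr³ + 252qr³ − 336r³ − 120r² − 32p + 24r    [combine like terms]

84p³r − 1004p³q − 892p³ + 560p⁴ − 467p²qr − 768p²q² + 1788p²q − 47p²r + 316p² − 770p²r² + 579pqr² − 840pq²r + 427pqr + 985pr² − 77pr + 432pq³ − 312pq² − 328pq + 1062q²r² − 324q³r + 234q²r − 1326qr² + 246qr + 294pr³ + 252qr³ − 336r³ − 120r² − 32p + 24r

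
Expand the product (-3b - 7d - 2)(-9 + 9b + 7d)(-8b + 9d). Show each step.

(-3b - 7d - 2)(-9 + 9b + 7d)(-8b + 9d)
= (27b - 27b^2 - 21bd + 63d - 63bd - 49d^2 + 18 - 18b - 14d)(-8b + 9d)    [distributive law]
= (9b - 27b^2 - 84bd + 49d - 49d^2 + 18)(-8b + 9d)    [combine like terms]
= -72b^2 + 81bd + 216b^3 - 243b^2d + 672b^2d - 756bd^2 - 392bd + 441d^2 + 392bd^2 - 441d^3 - 144b + 162d    [distributive law]
= -72b^2 - 311bd + 216b^3 + 429b^2d - 364bd^2 + 441d^2 - 441d^3 - 144b + 162d    [combine like terms]

-72b^2 - 311bd + 216b^3 + 429b^2d - 364bd^2 + 441d^2 - 441d^3 - 144b + 162d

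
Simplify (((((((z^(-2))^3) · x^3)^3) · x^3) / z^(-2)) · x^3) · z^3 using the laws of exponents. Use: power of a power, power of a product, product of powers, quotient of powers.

x^15z^(-13)

(((((((z^(-2))^3) · x^3)^3) · x^3) / z^(-2)) · x^3) · z^3
= (((((((z^(-2))^3)^3) · ((x^3)^3)) · x^3) / z^(-2)) · x^3) · z^3    [power of a product]
= ((((((z^(-2))^9) · ((x^3)^3)) · x^3) / z^(-2)) · x^3) · z^3    [power of a power]
= ((((z^(-18) · ((x^3)^3)) · x^3) / z^(-2)) · x^3) · z^3    [power of a power]
= ((((z^(-18) · x^9) · x^3) / z^(-2)) · x^3) · z^3    [power of a power]
= x^15z^(-13)    [quotient of powers; product of powers]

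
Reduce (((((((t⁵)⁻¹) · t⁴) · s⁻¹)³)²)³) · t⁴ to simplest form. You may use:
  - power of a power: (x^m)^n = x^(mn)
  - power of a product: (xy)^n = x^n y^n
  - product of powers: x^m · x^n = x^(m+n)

s⁻¹⁸t⁻¹⁴

(((((((t⁵)⁻¹) · t⁴) · s⁻¹)³)²)³) · t⁴
= ((((((t⁵)⁻¹) · t⁴) · s⁻¹)³)⁶) · t⁴    [power of a power]
= (((((t⁵)⁻¹) · t⁴) · s⁻¹)¹⁸) · t⁴    [power of a power]
= (((((t⁵)⁻¹) · t⁴)¹⁸) · ((s⁻¹)¹⁸)) · t⁴    [power of a product]
= (((((t⁵)⁻¹)¹⁸) · ((t⁴)¹⁸)) · ((s⁻¹)¹⁸)) · t⁴    [power of a product]
= ((((t⁵)⁻¹⁸) · ((t⁴)¹⁸)) · ((s⁻¹)¹⁸)) · t⁴    [power of a power]
= ((t⁻⁹⁰ · ((t⁴)¹⁸)) · ((s⁻¹)¹⁸)) · t⁴    [power of a power]
= ((t⁻⁹⁰ · t⁷²) · ((s⁻¹)¹⁸)) · t⁴    [power of a power]
= (t⁻¹⁸ · ((s⁻¹)¹⁸)) · t⁴    [product of powers]
= (t⁻¹⁸ · s⁻¹⁸) · t⁴    [power of a power]
= s⁻¹⁸t⁻¹⁴    [product of powers]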